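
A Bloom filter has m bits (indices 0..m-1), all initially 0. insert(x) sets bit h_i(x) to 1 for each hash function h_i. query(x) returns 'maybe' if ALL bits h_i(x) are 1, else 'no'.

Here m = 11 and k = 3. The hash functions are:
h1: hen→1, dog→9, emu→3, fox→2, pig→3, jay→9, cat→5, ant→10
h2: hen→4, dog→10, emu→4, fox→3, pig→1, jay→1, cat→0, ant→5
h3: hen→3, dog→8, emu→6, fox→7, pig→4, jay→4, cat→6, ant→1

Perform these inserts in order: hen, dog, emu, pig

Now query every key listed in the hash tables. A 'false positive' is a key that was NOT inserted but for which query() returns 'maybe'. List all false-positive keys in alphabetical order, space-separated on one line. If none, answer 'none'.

Start: bits=00000000000
After insert 'hen': sets bits 1 3 4 -> bits=01011000000
After insert 'dog': sets bits 8 9 10 -> bits=01011000111
After insert 'emu': sets bits 3 4 6 -> bits=01011010111
After insert 'pig': sets bits 1 3 4 -> bits=01011010111
Not inserted: ant cat fox jay — query each against bits=01011010111:
query ant: checks bit1=1, bit5=0, bit10=1 (has a 0) -> no => not a false positive
query cat: checks bit0=0, bit5=0, bit6=1 (has a 0) -> no => not a false positive
query fox: checks bit2=0, bit3=1, bit7=0 (has a 0) -> no => not a false positive
query jay: checks bit1=1, bit4=1, bit9=1 (all 1) -> maybe => FALSE POSITIVE
False positives (alphabetical): jay

Answer: jay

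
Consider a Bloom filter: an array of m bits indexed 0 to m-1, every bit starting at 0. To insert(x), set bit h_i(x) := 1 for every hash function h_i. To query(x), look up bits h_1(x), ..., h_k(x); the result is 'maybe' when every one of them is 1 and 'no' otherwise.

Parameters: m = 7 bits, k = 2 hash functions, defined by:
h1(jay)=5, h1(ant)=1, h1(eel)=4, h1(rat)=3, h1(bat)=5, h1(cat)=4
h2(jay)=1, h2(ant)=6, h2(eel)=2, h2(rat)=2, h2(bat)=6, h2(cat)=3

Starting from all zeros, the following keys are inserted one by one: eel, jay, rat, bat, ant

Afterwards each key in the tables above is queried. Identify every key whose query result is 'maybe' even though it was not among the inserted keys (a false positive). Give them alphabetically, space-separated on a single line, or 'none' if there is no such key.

Start: bits=0000000
After insert 'eel': sets bits 2 4 -> bits=0010100
After insert 'jay': sets bits 1 5 -> bits=0110110
After insert 'rat': sets bits 2 3 -> bits=0111110
After insert 'bat': sets bits 5 6 -> bits=0111111
After insert 'ant': sets bits 1 6 -> bits=0111111
Not inserted: cat — query each against bits=0111111:
query cat: checks bit3=1, bit4=1 (all 1) -> maybe => FALSE POSITIVE
False positives (alphabetical): cat

Answer: cat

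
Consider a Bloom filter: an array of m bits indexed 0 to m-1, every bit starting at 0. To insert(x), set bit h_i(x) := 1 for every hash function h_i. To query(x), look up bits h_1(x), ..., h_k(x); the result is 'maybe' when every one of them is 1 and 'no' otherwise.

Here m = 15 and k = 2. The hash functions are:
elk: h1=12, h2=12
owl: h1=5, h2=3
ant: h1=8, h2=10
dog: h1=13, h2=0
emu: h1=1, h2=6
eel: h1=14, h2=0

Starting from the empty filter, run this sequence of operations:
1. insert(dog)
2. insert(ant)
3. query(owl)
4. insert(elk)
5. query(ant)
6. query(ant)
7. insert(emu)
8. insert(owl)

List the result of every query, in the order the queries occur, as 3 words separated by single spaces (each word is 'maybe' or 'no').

Answer: no maybe maybe

Derivation:
Start: bits=000000000000000
Op 1: insert dog -> sets bits 0 13 -> bits=100000000000010
Op 2: insert ant -> sets bits 8 10 -> bits=100000001010010
Op 3: query owl -> checks bit3=0, bit5=0 (has a 0) -> no
Op 4: insert elk -> sets bits 12 -> bits=100000001010110
Op 5: query ant -> checks bit8=1, bit10=1 (all 1) -> maybe
Op 6: query ant -> checks bit8=1, bit10=1 (all 1) -> maybe
Op 7: insert emu -> sets bits 1 6 -> bits=110000101010110
Op 8: insert owl -> sets bits 3 5 -> bits=110101101010110
Query results in order: no maybe maybe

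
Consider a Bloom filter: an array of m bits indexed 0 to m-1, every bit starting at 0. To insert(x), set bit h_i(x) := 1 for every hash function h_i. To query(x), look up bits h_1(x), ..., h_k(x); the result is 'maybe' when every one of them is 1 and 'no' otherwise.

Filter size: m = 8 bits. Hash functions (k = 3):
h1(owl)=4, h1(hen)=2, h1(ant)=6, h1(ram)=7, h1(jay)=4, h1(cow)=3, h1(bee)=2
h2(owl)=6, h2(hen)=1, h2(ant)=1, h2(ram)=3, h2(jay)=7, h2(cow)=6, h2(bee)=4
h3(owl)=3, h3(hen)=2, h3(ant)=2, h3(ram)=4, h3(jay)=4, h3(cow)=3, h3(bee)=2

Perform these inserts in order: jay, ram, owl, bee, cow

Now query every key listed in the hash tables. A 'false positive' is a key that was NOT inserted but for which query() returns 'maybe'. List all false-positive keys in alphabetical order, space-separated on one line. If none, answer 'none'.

Answer: none

Derivation:
Start: bits=00000000
After insert 'jay': sets bits 4 7 -> bits=00001001
After insert 'ram': sets bits 3 4 7 -> bits=00011001
After insert 'owl': sets bits 3 4 6 -> bits=00011011
After insert 'bee': sets bits 2 4 -> bits=00111011
After insert 'cow': sets bits 3 6 -> bits=00111011
Not inserted: ant hen — query each against bits=00111011:
query ant: checks bit1=0, bit2=1, bit6=1 (has a 0) -> no => not a false positive
query hen: checks bit1=0, bit2=1 (has a 0) -> no => not a false positive
False positives (alphabetical): none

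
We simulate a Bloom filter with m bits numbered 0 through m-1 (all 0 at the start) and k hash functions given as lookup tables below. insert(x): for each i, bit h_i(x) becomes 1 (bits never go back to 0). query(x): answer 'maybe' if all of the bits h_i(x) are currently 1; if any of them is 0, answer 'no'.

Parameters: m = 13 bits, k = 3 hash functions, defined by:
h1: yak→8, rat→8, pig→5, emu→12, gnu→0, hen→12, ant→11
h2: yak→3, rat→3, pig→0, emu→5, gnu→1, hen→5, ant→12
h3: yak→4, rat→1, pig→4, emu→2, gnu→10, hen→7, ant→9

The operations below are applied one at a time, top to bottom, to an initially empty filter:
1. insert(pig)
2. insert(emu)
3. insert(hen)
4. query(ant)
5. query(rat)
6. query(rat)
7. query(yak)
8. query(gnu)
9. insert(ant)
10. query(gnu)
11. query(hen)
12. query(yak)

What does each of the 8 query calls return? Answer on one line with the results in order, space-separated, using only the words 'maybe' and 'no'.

Answer: no no no no no no maybe no

Derivation:
Start: bits=0000000000000
Op 1: insert pig -> sets bits 0 4 5 -> bits=1000110000000
Op 2: insert emu -> sets bits 2 5 12 -> bits=1010110000001
Op 3: insert hen -> sets bits 5 7 12 -> bits=1010110100001
Op 4: query ant -> checks bit9=0, bit11=0, bit12=1 (has a 0) -> no
Op 5: query rat -> checks bit1=0, bit3=0, bit8=0 (has a 0) -> no
Op 6: query rat -> checks bit1=0, bit3=0, bit8=0 (has a 0) -> no
Op 7: query yak -> checks bit3=0, bit4=1, bit8=0 (has a 0) -> no
Op 8: query gnu -> checks bit0=1, bit1=0, bit10=0 (has a 0) -> no
Op 9: insert ant -> sets bits 9 11 12 -> bits=1010110101011
Op 10: query gnu -> checks bit0=1, bit1=0, bit10=0 (has a 0) -> no
Op 11: query hen -> checks bit5=1, bit7=1, bit12=1 (all 1) -> maybe
Op 12: query yak -> checks bit3=0, bit4=1, bit8=0 (has a 0) -> no
Query results in order: no no no no no no maybe no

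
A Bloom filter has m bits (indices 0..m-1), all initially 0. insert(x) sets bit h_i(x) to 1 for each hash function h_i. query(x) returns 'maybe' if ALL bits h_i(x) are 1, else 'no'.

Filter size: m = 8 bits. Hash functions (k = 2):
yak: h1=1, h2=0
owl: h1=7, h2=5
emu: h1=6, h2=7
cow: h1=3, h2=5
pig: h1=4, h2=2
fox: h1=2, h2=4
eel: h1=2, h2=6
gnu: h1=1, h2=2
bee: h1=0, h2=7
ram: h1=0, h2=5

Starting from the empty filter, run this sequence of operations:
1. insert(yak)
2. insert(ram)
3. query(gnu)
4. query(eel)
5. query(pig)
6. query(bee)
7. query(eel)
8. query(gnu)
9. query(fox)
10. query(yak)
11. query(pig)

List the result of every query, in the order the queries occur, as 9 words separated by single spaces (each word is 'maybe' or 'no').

Start: bits=00000000
Op 1: insert yak -> sets bits 0 1 -> bits=11000000
Op 2: insert ram -> sets bits 0 5 -> bits=11000100
Op 3: query gnu -> checks bit1=1, bit2=0 (has a 0) -> no
Op 4: query eel -> checks bit2=0, bit6=0 (has a 0) -> no
Op 5: query pig -> checks bit2=0, bit4=0 (has a 0) -> no
Op 6: query bee -> checks bit0=1, bit7=0 (has a 0) -> no
Op 7: query eel -> checks bit2=0, bit6=0 (has a 0) -> no
Op 8: query gnu -> checks bit1=1, bit2=0 (has a 0) -> no
Op 9: query fox -> checks bit2=0, bit4=0 (has a 0) -> no
Op 10: query yak -> checks bit0=1, bit1=1 (all 1) -> maybe
Op 11: query pig -> checks bit2=0, bit4=0 (has a 0) -> no
Query results in order: no no no no no no no maybe no

Answer: no no no no no no no maybe no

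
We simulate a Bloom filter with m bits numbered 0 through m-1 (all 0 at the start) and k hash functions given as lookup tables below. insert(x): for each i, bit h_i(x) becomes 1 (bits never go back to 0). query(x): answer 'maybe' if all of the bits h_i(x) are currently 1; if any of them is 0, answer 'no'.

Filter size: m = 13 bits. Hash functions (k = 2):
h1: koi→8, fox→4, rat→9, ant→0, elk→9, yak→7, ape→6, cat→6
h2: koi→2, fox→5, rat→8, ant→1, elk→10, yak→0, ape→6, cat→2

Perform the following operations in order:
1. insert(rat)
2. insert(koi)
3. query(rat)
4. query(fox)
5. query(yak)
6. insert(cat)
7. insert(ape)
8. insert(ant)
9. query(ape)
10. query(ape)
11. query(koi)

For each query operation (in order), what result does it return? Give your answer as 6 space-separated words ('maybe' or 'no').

Start: bits=0000000000000
Op 1: insert rat -> sets bits 8 9 -> bits=0000000011000
Op 2: insert koi -> sets bits 2 8 -> bits=0010000011000
Op 3: query rat -> checks bit8=1, bit9=1 (all 1) -> maybe
Op 4: query fox -> checks bit4=0, bit5=0 (has a 0) -> no
Op 5: query yak -> checks bit0=0, bit7=0 (has a 0) -> no
Op 6: insert cat -> sets bits 2 6 -> bits=0010001011000
Op 7: insert ape -> sets bits 6 -> bits=0010001011000
Op 8: insert ant -> sets bits 0 1 -> bits=1110001011000
Op 9: query ape -> checks bit6=1 (all 1) -> maybe
Op 10: query ape -> checks bit6=1 (all 1) -> maybe
Op 11: query koi -> checks bit2=1, bit8=1 (all 1) -> maybe
Query results in order: maybe no no maybe maybe maybe

Answer: maybe no no maybe maybe maybe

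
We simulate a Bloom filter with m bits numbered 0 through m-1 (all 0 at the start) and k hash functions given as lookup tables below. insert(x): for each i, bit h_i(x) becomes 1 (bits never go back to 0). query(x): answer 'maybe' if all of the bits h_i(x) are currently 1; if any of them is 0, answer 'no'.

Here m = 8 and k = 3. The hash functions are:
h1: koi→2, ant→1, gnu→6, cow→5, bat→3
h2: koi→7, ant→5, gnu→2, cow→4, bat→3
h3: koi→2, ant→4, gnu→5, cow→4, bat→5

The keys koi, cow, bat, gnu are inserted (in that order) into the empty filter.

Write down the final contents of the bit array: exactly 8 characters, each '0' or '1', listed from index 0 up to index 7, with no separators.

Start: bits=00000000
After insert 'koi': sets bits 2 7 -> bits=00100001
After insert 'cow': sets bits 4 5 -> bits=00101101
After insert 'bat': sets bits 3 5 -> bits=00111101
After insert 'gnu': sets bits 2 5 6 -> bits=00111111

Answer: 00111111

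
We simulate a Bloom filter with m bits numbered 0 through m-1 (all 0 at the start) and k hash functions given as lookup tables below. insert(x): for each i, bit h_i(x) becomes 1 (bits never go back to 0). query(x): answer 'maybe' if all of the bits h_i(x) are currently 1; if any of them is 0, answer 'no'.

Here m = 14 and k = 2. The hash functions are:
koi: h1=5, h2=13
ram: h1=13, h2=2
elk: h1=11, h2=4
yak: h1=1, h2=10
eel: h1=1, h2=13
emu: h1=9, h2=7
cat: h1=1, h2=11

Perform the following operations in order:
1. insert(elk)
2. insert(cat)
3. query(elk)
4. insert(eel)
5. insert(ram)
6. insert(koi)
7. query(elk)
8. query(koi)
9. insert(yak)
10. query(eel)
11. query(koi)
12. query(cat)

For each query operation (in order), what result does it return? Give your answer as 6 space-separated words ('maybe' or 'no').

Start: bits=00000000000000
Op 1: insert elk -> sets bits 4 11 -> bits=00001000000100
Op 2: insert cat -> sets bits 1 11 -> bits=01001000000100
Op 3: query elk -> checks bit4=1, bit11=1 (all 1) -> maybe
Op 4: insert eel -> sets bits 1 13 -> bits=01001000000101
Op 5: insert ram -> sets bits 2 13 -> bits=01101000000101
Op 6: insert koi -> sets bits 5 13 -> bits=01101100000101
Op 7: query elk -> checks bit4=1, bit11=1 (all 1) -> maybe
Op 8: query koi -> checks bit5=1, bit13=1 (all 1) -> maybe
Op 9: insert yak -> sets bits 1 10 -> bits=01101100001101
Op 10: query eel -> checks bit1=1, bit13=1 (all 1) -> maybe
Op 11: query koi -> checks bit5=1, bit13=1 (all 1) -> maybe
Op 12: query cat -> checks bit1=1, bit11=1 (all 1) -> maybe
Query results in order: maybe maybe maybe maybe maybe maybe

Answer: maybe maybe maybe maybe maybe maybe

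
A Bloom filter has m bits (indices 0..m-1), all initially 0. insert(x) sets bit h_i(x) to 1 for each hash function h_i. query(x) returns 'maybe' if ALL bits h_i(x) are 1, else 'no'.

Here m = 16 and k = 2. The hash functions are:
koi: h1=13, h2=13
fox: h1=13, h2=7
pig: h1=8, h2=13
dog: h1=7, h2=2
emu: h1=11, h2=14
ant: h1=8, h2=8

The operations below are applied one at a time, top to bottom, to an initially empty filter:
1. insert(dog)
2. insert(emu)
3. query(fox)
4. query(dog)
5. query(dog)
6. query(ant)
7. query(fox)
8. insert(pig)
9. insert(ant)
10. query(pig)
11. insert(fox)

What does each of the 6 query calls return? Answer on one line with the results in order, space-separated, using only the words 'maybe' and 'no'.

Start: bits=0000000000000000
Op 1: insert dog -> sets bits 2 7 -> bits=0010000100000000
Op 2: insert emu -> sets bits 11 14 -> bits=0010000100010010
Op 3: query fox -> checks bit7=1, bit13=0 (has a 0) -> no
Op 4: query dog -> checks bit2=1, bit7=1 (all 1) -> maybe
Op 5: query dog -> checks bit2=1, bit7=1 (all 1) -> maybe
Op 6: query ant -> checks bit8=0 (has a 0) -> no
Op 7: query fox -> checks bit7=1, bit13=0 (has a 0) -> no
Op 8: insert pig -> sets bits 8 13 -> bits=0010000110010110
Op 9: insert ant -> sets bits 8 -> bits=0010000110010110
Op 10: query pig -> checks bit8=1, bit13=1 (all 1) -> maybe
Op 11: insert fox -> sets bits 7 13 -> bits=0010000110010110
Query results in order: no maybe maybe no no maybe

Answer: no maybe maybe no no maybe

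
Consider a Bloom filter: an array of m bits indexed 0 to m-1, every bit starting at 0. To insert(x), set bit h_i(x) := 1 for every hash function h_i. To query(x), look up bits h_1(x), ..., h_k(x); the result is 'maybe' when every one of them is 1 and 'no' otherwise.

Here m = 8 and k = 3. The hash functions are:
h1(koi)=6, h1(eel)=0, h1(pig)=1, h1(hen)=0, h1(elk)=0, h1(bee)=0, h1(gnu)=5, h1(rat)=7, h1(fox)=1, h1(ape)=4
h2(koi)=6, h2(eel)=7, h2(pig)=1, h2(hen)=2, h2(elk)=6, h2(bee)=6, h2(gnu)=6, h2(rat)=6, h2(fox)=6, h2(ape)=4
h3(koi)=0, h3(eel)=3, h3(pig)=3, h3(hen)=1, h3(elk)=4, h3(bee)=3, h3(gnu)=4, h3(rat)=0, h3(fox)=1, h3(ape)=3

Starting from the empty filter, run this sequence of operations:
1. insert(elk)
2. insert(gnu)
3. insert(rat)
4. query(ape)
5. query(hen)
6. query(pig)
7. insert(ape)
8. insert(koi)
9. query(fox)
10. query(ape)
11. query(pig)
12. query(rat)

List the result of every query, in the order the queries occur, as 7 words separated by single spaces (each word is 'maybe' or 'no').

Answer: no no no no maybe no maybe

Derivation:
Start: bits=00000000
Op 1: insert elk -> sets bits 0 4 6 -> bits=10001010
Op 2: insert gnu -> sets bits 4 5 6 -> bits=10001110
Op 3: insert rat -> sets bits 0 6 7 -> bits=10001111
Op 4: query ape -> checks bit3=0, bit4=1 (has a 0) -> no
Op 5: query hen -> checks bit0=1, bit1=0, bit2=0 (has a 0) -> no
Op 6: query pig -> checks bit1=0, bit3=0 (has a 0) -> no
Op 7: insert ape -> sets bits 3 4 -> bits=10011111
Op 8: insert koi -> sets bits 0 6 -> bits=10011111
Op 9: query fox -> checks bit1=0, bit6=1 (has a 0) -> no
Op 10: query ape -> checks bit3=1, bit4=1 (all 1) -> maybe
Op 11: query pig -> checks bit1=0, bit3=1 (has a 0) -> no
Op 12: query rat -> checks bit0=1, bit6=1, bit7=1 (all 1) -> maybe
Query results in order: no no no no maybe no maybe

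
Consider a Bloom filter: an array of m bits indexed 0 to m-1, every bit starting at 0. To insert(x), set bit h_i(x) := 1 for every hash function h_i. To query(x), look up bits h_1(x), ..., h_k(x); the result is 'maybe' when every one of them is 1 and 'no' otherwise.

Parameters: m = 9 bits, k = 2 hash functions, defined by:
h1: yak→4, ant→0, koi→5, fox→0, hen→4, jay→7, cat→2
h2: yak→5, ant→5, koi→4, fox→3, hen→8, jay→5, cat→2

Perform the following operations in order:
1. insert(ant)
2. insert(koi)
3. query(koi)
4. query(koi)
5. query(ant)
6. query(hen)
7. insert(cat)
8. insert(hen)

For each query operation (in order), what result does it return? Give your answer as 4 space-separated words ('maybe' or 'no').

Start: bits=000000000
Op 1: insert ant -> sets bits 0 5 -> bits=100001000
Op 2: insert koi -> sets bits 4 5 -> bits=100011000
Op 3: query koi -> checks bit4=1, bit5=1 (all 1) -> maybe
Op 4: query koi -> checks bit4=1, bit5=1 (all 1) -> maybe
Op 5: query ant -> checks bit0=1, bit5=1 (all 1) -> maybe
Op 6: query hen -> checks bit4=1, bit8=0 (has a 0) -> no
Op 7: insert cat -> sets bits 2 -> bits=101011000
Op 8: insert hen -> sets bits 4 8 -> bits=101011001
Query results in order: maybe maybe maybe no

Answer: maybe maybe maybe no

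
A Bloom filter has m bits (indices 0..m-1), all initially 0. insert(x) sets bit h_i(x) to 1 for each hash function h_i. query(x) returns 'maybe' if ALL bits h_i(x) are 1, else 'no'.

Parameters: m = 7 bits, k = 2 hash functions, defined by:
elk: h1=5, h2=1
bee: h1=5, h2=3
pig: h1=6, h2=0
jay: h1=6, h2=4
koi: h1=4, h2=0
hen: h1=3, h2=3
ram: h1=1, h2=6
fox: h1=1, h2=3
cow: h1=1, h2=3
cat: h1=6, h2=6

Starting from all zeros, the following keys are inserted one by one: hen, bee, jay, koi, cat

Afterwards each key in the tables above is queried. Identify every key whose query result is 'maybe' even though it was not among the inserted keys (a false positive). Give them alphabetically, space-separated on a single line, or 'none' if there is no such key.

Start: bits=0000000
After insert 'hen': sets bits 3 -> bits=0001000
After insert 'bee': sets bits 3 5 -> bits=0001010
After insert 'jay': sets bits 4 6 -> bits=0001111
After insert 'koi': sets bits 0 4 -> bits=1001111
After insert 'cat': sets bits 6 -> bits=1001111
Not inserted: cow elk fox pig ram — query each against bits=1001111:
query cow: checks bit1=0, bit3=1 (has a 0) -> no => not a false positive
query elk: checks bit1=0, bit5=1 (has a 0) -> no => not a false positive
query fox: checks bit1=0, bit3=1 (has a 0) -> no => not a false positive
query pig: checks bit0=1, bit6=1 (all 1) -> maybe => FALSE POSITIVE
query ram: checks bit1=0, bit6=1 (has a 0) -> no => not a false positive
False positives (alphabetical): pig

Answer: pig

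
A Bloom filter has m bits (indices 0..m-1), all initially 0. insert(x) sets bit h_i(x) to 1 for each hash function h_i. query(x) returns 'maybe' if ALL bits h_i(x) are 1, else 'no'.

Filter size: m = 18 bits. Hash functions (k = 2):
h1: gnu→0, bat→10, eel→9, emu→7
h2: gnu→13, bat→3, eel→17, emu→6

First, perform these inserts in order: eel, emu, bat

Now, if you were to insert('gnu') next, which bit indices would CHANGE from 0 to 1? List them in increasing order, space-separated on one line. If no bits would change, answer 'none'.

Answer: 0 13

Derivation:
Start: bits=000000000000000000
After insert 'eel': sets bits 9 17 -> bits=000000000100000001
After insert 'emu': sets bits 6 7 -> bits=000000110100000001
After insert 'bat': sets bits 3 10 -> bits=000100110110000001
insert 'gnu' would touch bits 0 13; currently bit0=0, bit13=0
Bits that are 0 among those (would change 0->1): 0 13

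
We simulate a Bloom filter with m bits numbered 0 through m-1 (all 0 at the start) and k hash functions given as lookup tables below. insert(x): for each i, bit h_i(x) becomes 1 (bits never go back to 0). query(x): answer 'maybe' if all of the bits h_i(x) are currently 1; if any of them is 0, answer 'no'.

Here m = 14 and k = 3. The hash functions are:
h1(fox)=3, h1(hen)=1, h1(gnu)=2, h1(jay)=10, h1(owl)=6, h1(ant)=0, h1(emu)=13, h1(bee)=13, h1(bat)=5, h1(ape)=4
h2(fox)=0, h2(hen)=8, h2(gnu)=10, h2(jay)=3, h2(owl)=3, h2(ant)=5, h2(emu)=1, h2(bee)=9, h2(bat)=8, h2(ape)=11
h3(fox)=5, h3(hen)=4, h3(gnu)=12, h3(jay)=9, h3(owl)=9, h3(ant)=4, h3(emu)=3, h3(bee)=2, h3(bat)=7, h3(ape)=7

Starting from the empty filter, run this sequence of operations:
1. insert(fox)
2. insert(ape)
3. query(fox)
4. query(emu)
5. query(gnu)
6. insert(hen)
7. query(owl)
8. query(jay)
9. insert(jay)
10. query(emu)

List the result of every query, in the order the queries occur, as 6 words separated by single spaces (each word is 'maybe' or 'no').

Answer: maybe no no no no no

Derivation:
Start: bits=00000000000000
Op 1: insert fox -> sets bits 0 3 5 -> bits=10010100000000
Op 2: insert ape -> sets bits 4 7 11 -> bits=10011101000100
Op 3: query fox -> checks bit0=1, bit3=1, bit5=1 (all 1) -> maybe
Op 4: query emu -> checks bit1=0, bit3=1, bit13=0 (has a 0) -> no
Op 5: query gnu -> checks bit2=0, bit10=0, bit12=0 (has a 0) -> no
Op 6: insert hen -> sets bits 1 4 8 -> bits=11011101100100
Op 7: query owl -> checks bit3=1, bit6=0, bit9=0 (has a 0) -> no
Op 8: query jay -> checks bit3=1, bit9=0, bit10=0 (has a 0) -> no
Op 9: insert jay -> sets bits 3 9 10 -> bits=11011101111100
Op 10: query emu -> checks bit1=1, bit3=1, bit13=0 (has a 0) -> no
Query results in order: maybe no no no no no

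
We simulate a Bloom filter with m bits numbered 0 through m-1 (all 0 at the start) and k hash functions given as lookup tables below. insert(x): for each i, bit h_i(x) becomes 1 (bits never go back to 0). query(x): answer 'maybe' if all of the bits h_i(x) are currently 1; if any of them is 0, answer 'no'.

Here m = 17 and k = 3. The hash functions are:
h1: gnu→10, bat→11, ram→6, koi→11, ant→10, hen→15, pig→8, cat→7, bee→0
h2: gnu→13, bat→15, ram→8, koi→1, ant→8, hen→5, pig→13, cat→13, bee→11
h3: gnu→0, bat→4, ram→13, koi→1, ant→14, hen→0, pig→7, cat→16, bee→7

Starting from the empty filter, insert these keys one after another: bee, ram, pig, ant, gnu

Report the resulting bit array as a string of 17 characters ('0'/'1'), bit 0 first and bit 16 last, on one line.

Start: bits=00000000000000000
After insert 'bee': sets bits 0 7 11 -> bits=10000001000100000
After insert 'ram': sets bits 6 8 13 -> bits=10000011100101000
After insert 'pig': sets bits 7 8 13 -> bits=10000011100101000
After insert 'ant': sets bits 8 10 14 -> bits=10000011101101100
After insert 'gnu': sets bits 0 10 13 -> bits=10000011101101100

Answer: 10000011101101100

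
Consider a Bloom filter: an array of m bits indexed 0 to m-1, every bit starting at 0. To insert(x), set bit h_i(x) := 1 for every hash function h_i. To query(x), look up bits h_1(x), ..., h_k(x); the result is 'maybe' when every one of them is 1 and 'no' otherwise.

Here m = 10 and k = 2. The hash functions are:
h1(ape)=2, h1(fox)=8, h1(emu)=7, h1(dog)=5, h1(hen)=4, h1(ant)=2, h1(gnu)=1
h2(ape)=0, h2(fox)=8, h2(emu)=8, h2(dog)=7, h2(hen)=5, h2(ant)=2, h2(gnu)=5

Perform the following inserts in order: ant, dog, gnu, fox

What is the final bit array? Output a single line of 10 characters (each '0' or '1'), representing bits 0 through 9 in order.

Start: bits=0000000000
After insert 'ant': sets bits 2 -> bits=0010000000
After insert 'dog': sets bits 5 7 -> bits=0010010100
After insert 'gnu': sets bits 1 5 -> bits=0110010100
After insert 'fox': sets bits 8 -> bits=0110010110

Answer: 0110010110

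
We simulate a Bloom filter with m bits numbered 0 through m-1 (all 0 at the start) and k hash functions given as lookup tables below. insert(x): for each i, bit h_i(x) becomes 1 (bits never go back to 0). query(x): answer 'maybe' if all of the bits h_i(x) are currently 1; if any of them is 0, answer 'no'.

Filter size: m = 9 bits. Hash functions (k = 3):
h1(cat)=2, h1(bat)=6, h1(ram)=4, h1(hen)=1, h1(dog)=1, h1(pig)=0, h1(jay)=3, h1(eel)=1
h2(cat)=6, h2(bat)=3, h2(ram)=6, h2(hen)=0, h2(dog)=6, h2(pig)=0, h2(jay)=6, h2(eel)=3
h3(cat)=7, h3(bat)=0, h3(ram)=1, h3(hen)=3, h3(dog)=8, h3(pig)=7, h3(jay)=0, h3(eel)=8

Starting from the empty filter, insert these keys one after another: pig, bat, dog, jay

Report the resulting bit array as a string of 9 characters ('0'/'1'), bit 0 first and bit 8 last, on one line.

Start: bits=000000000
After insert 'pig': sets bits 0 7 -> bits=100000010
After insert 'bat': sets bits 0 3 6 -> bits=100100110
After insert 'dog': sets bits 1 6 8 -> bits=110100111
After insert 'jay': sets bits 0 3 6 -> bits=110100111

Answer: 110100111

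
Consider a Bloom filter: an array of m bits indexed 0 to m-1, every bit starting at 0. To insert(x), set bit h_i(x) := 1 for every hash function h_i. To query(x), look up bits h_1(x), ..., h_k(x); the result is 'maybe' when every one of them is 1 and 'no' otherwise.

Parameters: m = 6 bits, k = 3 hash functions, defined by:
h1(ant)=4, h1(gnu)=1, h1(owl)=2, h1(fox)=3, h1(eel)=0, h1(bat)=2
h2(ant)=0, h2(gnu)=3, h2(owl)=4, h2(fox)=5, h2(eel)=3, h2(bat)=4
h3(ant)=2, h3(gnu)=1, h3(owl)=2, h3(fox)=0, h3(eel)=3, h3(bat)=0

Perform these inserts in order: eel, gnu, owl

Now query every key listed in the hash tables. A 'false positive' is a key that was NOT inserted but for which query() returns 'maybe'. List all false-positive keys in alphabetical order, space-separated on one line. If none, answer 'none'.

Answer: ant bat

Derivation:
Start: bits=000000
After insert 'eel': sets bits 0 3 -> bits=100100
After insert 'gnu': sets bits 1 3 -> bits=110100
After insert 'owl': sets bits 2 4 -> bits=111110
Not inserted: ant bat fox — query each against bits=111110:
query ant: checks bit0=1, bit2=1, bit4=1 (all 1) -> maybe => FALSE POSITIVE
query bat: checks bit0=1, bit2=1, bit4=1 (all 1) -> maybe => FALSE POSITIVE
query fox: checks bit0=1, bit3=1, bit5=0 (has a 0) -> no => not a false positive
False positives (alphabetical): ant bat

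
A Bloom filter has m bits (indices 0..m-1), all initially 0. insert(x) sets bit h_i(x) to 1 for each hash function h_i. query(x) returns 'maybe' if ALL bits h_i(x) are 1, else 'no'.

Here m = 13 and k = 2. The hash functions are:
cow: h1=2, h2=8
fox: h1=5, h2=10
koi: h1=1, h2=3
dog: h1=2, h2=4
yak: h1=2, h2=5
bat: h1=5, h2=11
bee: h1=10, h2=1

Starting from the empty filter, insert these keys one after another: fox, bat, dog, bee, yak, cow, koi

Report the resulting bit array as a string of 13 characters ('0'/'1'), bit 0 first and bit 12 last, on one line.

Answer: 0111110010110

Derivation:
Start: bits=0000000000000
After insert 'fox': sets bits 5 10 -> bits=0000010000100
After insert 'bat': sets bits 5 11 -> bits=0000010000110
After insert 'dog': sets bits 2 4 -> bits=0010110000110
After insert 'bee': sets bits 1 10 -> bits=0110110000110
After insert 'yak': sets bits 2 5 -> bits=0110110000110
After insert 'cow': sets bits 2 8 -> bits=0110110010110
After insert 'koi': sets bits 1 3 -> bits=0111110010110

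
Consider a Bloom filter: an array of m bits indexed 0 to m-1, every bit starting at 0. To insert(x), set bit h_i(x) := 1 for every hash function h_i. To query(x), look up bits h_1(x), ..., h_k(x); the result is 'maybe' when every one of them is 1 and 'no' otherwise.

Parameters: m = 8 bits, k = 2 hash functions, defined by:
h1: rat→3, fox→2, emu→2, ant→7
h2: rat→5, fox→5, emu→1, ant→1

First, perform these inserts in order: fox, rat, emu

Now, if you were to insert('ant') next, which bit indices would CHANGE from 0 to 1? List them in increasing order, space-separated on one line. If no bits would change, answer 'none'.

Start: bits=00000000
After insert 'fox': sets bits 2 5 -> bits=00100100
After insert 'rat': sets bits 3 5 -> bits=00110100
After insert 'emu': sets bits 1 2 -> bits=01110100
insert 'ant' would touch bits 1 7; currently bit1=1, bit7=0
Bits that are 0 among those (would change 0->1): 7

Answer: 7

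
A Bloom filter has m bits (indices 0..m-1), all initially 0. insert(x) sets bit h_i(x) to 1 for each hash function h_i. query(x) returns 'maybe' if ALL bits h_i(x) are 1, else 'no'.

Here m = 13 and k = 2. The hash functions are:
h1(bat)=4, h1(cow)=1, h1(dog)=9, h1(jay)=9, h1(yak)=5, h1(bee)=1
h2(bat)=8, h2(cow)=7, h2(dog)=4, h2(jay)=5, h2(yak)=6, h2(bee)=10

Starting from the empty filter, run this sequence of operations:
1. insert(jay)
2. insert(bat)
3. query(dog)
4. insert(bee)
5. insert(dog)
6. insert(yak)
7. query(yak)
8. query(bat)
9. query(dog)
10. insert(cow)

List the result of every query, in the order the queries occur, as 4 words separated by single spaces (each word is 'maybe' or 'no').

Start: bits=0000000000000
Op 1: insert jay -> sets bits 5 9 -> bits=0000010001000
Op 2: insert bat -> sets bits 4 8 -> bits=0000110011000
Op 3: query dog -> checks bit4=1, bit9=1 (all 1) -> maybe
Op 4: insert bee -> sets bits 1 10 -> bits=0100110011100
Op 5: insert dog -> sets bits 4 9 -> bits=0100110011100
Op 6: insert yak -> sets bits 5 6 -> bits=0100111011100
Op 7: query yak -> checks bit5=1, bit6=1 (all 1) -> maybe
Op 8: query bat -> checks bit4=1, bit8=1 (all 1) -> maybe
Op 9: query dog -> checks bit4=1, bit9=1 (all 1) -> maybe
Op 10: insert cow -> sets bits 1 7 -> bits=0100111111100
Query results in order: maybe maybe maybe maybe

Answer: maybe maybe maybe maybe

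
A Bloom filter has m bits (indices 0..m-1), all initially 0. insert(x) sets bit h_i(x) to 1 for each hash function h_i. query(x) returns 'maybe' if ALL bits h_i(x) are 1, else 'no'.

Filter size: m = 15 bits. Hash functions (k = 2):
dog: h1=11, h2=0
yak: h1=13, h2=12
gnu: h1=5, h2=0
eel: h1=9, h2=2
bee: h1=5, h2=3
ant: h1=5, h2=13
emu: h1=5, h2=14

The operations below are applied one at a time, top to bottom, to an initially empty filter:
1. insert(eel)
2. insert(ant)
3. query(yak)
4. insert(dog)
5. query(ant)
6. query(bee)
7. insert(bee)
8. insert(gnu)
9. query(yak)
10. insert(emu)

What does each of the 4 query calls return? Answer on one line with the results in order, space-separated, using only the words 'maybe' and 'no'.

Start: bits=000000000000000
Op 1: insert eel -> sets bits 2 9 -> bits=001000000100000
Op 2: insert ant -> sets bits 5 13 -> bits=001001000100010
Op 3: query yak -> checks bit12=0, bit13=1 (has a 0) -> no
Op 4: insert dog -> sets bits 0 11 -> bits=101001000101010
Op 5: query ant -> checks bit5=1, bit13=1 (all 1) -> maybe
Op 6: query bee -> checks bit3=0, bit5=1 (has a 0) -> no
Op 7: insert bee -> sets bits 3 5 -> bits=101101000101010
Op 8: insert gnu -> sets bits 0 5 -> bits=101101000101010
Op 9: query yak -> checks bit12=0, bit13=1 (has a 0) -> no
Op 10: insert emu -> sets bits 5 14 -> bits=101101000101011
Query results in order: no maybe no no

Answer: no maybe no no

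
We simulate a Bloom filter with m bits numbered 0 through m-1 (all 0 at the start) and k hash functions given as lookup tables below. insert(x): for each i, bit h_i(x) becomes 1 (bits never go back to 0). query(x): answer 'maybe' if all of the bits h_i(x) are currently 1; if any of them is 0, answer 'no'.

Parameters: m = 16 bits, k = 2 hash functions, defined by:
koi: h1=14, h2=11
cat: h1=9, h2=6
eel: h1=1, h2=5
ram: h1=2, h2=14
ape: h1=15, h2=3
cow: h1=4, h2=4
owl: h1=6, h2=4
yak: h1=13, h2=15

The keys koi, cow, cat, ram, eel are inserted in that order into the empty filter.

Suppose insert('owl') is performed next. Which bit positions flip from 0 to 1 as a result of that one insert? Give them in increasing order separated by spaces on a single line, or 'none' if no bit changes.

Answer: none

Derivation:
Start: bits=0000000000000000
After insert 'koi': sets bits 11 14 -> bits=0000000000010010
After insert 'cow': sets bits 4 -> bits=0000100000010010
After insert 'cat': sets bits 6 9 -> bits=0000101001010010
After insert 'ram': sets bits 2 14 -> bits=0010101001010010
After insert 'eel': sets bits 1 5 -> bits=0110111001010010
insert 'owl' would touch bits 4 6; currently bit4=1, bit6=1
Bits that are 0 among those (would change 0->1): none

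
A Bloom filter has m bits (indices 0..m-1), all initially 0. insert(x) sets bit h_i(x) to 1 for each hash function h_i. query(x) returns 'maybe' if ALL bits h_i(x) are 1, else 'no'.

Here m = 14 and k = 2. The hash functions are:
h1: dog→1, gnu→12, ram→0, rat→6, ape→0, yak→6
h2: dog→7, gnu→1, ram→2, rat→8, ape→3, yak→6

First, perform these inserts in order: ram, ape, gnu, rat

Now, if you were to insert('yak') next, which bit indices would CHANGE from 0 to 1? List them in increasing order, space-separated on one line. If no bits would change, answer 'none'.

Answer: none

Derivation:
Start: bits=00000000000000
After insert 'ram': sets bits 0 2 -> bits=10100000000000
After insert 'ape': sets bits 0 3 -> bits=10110000000000
After insert 'gnu': sets bits 1 12 -> bits=11110000000010
After insert 'rat': sets bits 6 8 -> bits=11110010100010
insert 'yak' would touch bits 6; currently bit6=1
Bits that are 0 among those (would change 0->1): none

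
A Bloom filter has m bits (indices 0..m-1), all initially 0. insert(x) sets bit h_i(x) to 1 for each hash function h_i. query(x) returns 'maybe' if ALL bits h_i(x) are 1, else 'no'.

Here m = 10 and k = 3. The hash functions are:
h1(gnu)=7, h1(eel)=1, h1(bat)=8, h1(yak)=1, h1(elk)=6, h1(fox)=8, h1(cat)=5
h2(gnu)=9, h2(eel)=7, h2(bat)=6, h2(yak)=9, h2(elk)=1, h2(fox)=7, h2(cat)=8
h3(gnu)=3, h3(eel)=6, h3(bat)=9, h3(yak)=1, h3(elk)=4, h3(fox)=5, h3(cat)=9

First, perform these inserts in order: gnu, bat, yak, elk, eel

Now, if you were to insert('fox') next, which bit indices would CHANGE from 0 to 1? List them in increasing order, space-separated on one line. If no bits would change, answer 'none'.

Answer: 5

Derivation:
Start: bits=0000000000
After insert 'gnu': sets bits 3 7 9 -> bits=0001000101
After insert 'bat': sets bits 6 8 9 -> bits=0001001111
After insert 'yak': sets bits 1 9 -> bits=0101001111
After insert 'elk': sets bits 1 4 6 -> bits=0101101111
After insert 'eel': sets bits 1 6 7 -> bits=0101101111
insert 'fox' would touch bits 5 7 8; currently bit5=0, bit7=1, bit8=1
Bits that are 0 among those (would change 0->1): 5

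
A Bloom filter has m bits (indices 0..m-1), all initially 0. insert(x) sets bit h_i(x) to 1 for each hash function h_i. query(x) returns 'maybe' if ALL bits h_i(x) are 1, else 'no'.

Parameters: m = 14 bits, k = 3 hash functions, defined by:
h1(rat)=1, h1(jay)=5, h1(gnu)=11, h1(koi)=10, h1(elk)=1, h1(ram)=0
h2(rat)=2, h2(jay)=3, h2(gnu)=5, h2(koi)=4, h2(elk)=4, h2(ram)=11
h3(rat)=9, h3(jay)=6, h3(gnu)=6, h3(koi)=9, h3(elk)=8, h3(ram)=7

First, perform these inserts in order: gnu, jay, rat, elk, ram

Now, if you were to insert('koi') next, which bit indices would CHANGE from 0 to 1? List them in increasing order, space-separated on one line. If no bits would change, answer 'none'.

Start: bits=00000000000000
After insert 'gnu': sets bits 5 6 11 -> bits=00000110000100
After insert 'jay': sets bits 3 5 6 -> bits=00010110000100
After insert 'rat': sets bits 1 2 9 -> bits=01110110010100
After insert 'elk': sets bits 1 4 8 -> bits=01111110110100
After insert 'ram': sets bits 0 7 11 -> bits=11111111110100
insert 'koi' would touch bits 4 9 10; currently bit4=1, bit9=1, bit10=0
Bits that are 0 among those (would change 0->1): 10

Answer: 10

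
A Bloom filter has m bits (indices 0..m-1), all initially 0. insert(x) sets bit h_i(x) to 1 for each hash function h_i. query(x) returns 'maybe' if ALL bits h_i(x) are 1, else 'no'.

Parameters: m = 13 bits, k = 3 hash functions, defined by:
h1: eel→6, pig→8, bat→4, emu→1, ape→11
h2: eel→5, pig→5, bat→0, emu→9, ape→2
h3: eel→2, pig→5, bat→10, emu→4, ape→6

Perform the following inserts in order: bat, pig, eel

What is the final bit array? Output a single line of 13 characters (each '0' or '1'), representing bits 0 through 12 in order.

Answer: 1010111010100

Derivation:
Start: bits=0000000000000
After insert 'bat': sets bits 0 4 10 -> bits=1000100000100
After insert 'pig': sets bits 5 8 -> bits=1000110010100
After insert 'eel': sets bits 2 5 6 -> bits=1010111010100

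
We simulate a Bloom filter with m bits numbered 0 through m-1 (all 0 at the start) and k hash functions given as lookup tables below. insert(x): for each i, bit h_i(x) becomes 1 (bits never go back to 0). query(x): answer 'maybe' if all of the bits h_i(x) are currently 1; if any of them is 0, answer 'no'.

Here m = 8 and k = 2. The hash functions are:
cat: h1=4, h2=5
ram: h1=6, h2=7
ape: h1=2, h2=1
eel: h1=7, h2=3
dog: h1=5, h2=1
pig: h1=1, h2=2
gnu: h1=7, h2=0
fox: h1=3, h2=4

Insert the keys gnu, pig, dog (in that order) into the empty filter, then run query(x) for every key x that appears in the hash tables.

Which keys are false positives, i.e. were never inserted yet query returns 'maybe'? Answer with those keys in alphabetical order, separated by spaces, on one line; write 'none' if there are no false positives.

Start: bits=00000000
After insert 'gnu': sets bits 0 7 -> bits=10000001
After insert 'pig': sets bits 1 2 -> bits=11100001
After insert 'dog': sets bits 1 5 -> bits=11100101
Not inserted: ape cat eel fox ram — query each against bits=11100101:
query ape: checks bit1=1, bit2=1 (all 1) -> maybe => FALSE POSITIVE
query cat: checks bit4=0, bit5=1 (has a 0) -> no => not a false positive
query eel: checks bit3=0, bit7=1 (has a 0) -> no => not a false positive
query fox: checks bit3=0, bit4=0 (has a 0) -> no => not a false positive
query ram: checks bit6=0, bit7=1 (has a 0) -> no => not a false positive
False positives (alphabetical): ape

Answer: ape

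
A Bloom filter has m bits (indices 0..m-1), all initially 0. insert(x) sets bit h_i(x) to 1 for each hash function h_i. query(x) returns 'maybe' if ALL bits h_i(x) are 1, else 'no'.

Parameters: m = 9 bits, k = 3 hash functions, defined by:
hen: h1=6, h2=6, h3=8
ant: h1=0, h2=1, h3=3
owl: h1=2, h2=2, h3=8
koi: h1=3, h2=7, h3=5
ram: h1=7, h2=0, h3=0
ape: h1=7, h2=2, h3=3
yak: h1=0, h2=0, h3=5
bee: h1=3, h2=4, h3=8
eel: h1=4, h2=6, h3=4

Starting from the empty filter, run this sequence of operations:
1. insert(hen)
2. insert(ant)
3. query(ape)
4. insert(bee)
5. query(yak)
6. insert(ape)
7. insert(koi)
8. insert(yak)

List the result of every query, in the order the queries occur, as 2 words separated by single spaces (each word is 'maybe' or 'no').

Answer: no no

Derivation:
Start: bits=000000000
Op 1: insert hen -> sets bits 6 8 -> bits=000000101
Op 2: insert ant -> sets bits 0 1 3 -> bits=110100101
Op 3: query ape -> checks bit2=0, bit3=1, bit7=0 (has a 0) -> no
Op 4: insert bee -> sets bits 3 4 8 -> bits=110110101
Op 5: query yak -> checks bit0=1, bit5=0 (has a 0) -> no
Op 6: insert ape -> sets bits 2 3 7 -> bits=111110111
Op 7: insert koi -> sets bits 3 5 7 -> bits=111111111
Op 8: insert yak -> sets bits 0 5 -> bits=111111111
Query results in order: no no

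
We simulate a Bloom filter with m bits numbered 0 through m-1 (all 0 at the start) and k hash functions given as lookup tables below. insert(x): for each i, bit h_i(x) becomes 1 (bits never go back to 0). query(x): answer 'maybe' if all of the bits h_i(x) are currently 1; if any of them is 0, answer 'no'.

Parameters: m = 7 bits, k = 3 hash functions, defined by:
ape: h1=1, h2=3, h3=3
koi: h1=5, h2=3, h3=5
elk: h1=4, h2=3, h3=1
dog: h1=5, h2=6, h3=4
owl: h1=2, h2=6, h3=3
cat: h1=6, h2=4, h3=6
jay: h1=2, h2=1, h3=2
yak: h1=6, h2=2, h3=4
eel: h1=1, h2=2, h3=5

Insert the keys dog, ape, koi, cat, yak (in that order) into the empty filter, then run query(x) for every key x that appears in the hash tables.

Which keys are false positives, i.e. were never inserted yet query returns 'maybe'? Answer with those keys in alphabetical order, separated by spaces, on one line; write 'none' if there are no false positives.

Answer: eel elk jay owl

Derivation:
Start: bits=0000000
After insert 'dog': sets bits 4 5 6 -> bits=0000111
After insert 'ape': sets bits 1 3 -> bits=0101111
After insert 'koi': sets bits 3 5 -> bits=0101111
After insert 'cat': sets bits 4 6 -> bits=0101111
After insert 'yak': sets bits 2 4 6 -> bits=0111111
Not inserted: eel elk jay owl — query each against bits=0111111:
query eel: checks bit1=1, bit2=1, bit5=1 (all 1) -> maybe => FALSE POSITIVE
query elk: checks bit1=1, bit3=1, bit4=1 (all 1) -> maybe => FALSE POSITIVE
query jay: checks bit1=1, bit2=1 (all 1) -> maybe => FALSE POSITIVE
query owl: checks bit2=1, bit3=1, bit6=1 (all 1) -> maybe => FALSE POSITIVE
False positives (alphabetical): eel elk jay owl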